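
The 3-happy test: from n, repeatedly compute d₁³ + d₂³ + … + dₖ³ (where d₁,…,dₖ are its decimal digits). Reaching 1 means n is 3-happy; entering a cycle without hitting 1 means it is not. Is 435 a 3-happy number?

435 → 4³ + 3³ + 5³ = 216
216 → 2³ + 1³ + 6³ = 225
225 → 2³ + 2³ + 5³ = 141
141 → 1³ + 4³ + 1³ = 66
66 → 6³ + 6³ = 432
432 → 4³ + 3³ + 2³ = 99
99 → 9³ + 9³ = 1458
1458 → 1³ + 4³ + 5³ + 8³ = 702
702 → 7³ + 0³ + 2³ = 351
351 → 3³ + 5³ + 1³ = 153
153 → 1³ + 5³ + 3³ = 153  — 153 already seen; the sequence cycles without reaching 1.

not 3-happy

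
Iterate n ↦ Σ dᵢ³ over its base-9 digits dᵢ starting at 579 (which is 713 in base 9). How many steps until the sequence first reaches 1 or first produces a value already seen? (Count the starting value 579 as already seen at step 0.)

6

579 = (7,1,3)_9 → 7³ + 1³ + 3³ = 371
371 = (4,5,2)_9 → 4³ + 5³ + 2³ = 197
197 = (2,3,8)_9 → 2³ + 3³ + 8³ = 547
547 = (6,6,7)_9 → 6³ + 6³ + 7³ = 775
775 = (1,0,5,1)_9 → 1³ + 0³ + 5³ + 1³ = 127
127 = (1,5,1)_9 → 1³ + 5³ + 1³ = 127  — 127 repeats.
That took 6 steps.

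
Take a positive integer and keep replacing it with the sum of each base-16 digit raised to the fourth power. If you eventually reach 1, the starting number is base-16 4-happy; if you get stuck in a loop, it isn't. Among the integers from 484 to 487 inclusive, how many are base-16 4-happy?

3

484: 484 → 38673 → 8964 → 353 → 1298 → 642 → 4128 → 17 → 2 → 16 → 1  — base-16 4-happy
485: 485 → 39042 → 14769 → 21284 → 978 → 28658 → 102562 → 16578 → 21008 → 642 → 4128 → 17 → 2 → 16 → 1  — base-16 4-happy
486: 486 → 39713 → 21219 → 39138 → 49089 → 86003 → 101588 → 53650 → 35139 → 10994 → 60657 → 109778 → 59314 → 55474 → 47314 → 47314  — not base-16 4-happy
487: 487 → 40818 → 59603 → 71154 → 51268 → 25344 → 1377 → 1922 → 6513 → 8964 → 353 → 1298 → 642 → 4128 → 17 → 2 → 16 → 1  — base-16 4-happy
base-16 4-happy: 484, 485, 487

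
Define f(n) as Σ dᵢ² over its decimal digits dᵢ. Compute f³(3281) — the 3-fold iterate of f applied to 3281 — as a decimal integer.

3281 → 3² + 2² + 8² + 1² = 9 + 4 + 64 + 1 = 78
78 → 7² + 8² = 49 + 64 = 113
113 → 1² + 1² + 3² = 1 + 1 + 9 = 11

11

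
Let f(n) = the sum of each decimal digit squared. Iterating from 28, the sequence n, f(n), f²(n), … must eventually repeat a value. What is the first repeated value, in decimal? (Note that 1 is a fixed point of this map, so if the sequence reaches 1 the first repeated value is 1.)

1

28 → 2² + 8² = 4 + 64 = 68
68 → 6² + 8² = 36 + 64 = 100
100 → 1² + 0² + 0² = 1 + 0 + 0 = 1  — reached the fixed point 1.
1 → 1, so 1 is the first repeated value.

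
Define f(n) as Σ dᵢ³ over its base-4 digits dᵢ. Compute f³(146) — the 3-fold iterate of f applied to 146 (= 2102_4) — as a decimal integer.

8

146 = (2,1,0,2)_4 → 2³ + 1³ + 0³ + 2³ = 17
17 = (1,0,1)_4 → 1³ + 0³ + 1³ = 2
2 = (2)_4 → 2³ = 8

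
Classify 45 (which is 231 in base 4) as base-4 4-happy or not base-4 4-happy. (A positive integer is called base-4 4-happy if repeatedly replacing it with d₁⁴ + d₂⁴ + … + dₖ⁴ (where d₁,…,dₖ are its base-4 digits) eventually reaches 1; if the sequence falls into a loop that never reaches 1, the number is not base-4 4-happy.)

base-4 4-happy

45 = (2,3,1)_4 → 2⁴ + 3⁴ + 1⁴ = 16 + 81 + 1 = 98
98 = (1,2,0,2)_4 → 1⁴ + 2⁴ + 0⁴ + 2⁴ = 1 + 16 + 0 + 16 = 33
33 = (2,0,1)_4 → 2⁴ + 0⁴ + 1⁴ = 16 + 0 + 1 = 17
17 = (1,0,1)_4 → 1⁴ + 0⁴ + 1⁴ = 1 + 0 + 1 = 2
2 = (2)_4 → 2⁴ = 16
16 = (1,0,0)_4 → 1⁴ + 0⁴ + 0⁴ = 1 + 0 + 0 = 1  — reached 1.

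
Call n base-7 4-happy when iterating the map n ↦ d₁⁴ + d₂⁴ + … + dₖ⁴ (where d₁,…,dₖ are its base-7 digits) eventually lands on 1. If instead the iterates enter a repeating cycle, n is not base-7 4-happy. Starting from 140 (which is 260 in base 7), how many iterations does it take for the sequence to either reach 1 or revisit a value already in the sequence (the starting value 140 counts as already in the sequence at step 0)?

140 = (2,6,0)_7 → 2⁴ + 6⁴ + 0⁴ = 16 + 1296 + 0 = 1312
1312 = (3,5,5,3)_7 → 3⁴ + 5⁴ + 5⁴ + 3⁴ = 81 + 625 + 625 + 81 = 1412
1412 = (4,0,5,5)_7 → 4⁴ + 0⁴ + 5⁴ + 5⁴ = 256 + 0 + 625 + 625 = 1506
1506 = (4,2,5,1)_7 → 4⁴ + 2⁴ + 5⁴ + 1⁴ = 256 + 16 + 625 + 1 = 898
898 = (2,4,2,2)_7 → 2⁴ + 4⁴ + 2⁴ + 2⁴ = 16 + 256 + 16 + 16 = 304
304 = (6,1,3)_7 → 6⁴ + 1⁴ + 3⁴ = 1296 + 1 + 81 = 1378
1378 = (4,0,0,6)_7 → 4⁴ + 0⁴ + 0⁴ + 6⁴ = 256 + 0 + 0 + 1296 = 1552
1552 = (4,3,4,5)_7 → 4⁴ + 3⁴ + 4⁴ + 5⁴ = 256 + 81 + 256 + 625 = 1218
1218 = (3,3,6,0)_7 → 3⁴ + 3⁴ + 6⁴ + 0⁴ = 81 + 81 + 1296 + 0 = 1458
1458 = (4,1,5,2)_7 → 4⁴ + 1⁴ + 5⁴ + 2⁴ = 256 + 1 + 625 + 16 = 898  — 898 repeats.
That took 10 steps.

10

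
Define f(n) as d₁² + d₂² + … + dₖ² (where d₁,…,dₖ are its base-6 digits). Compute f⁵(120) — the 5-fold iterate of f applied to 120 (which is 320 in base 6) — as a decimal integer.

29

120 = (3,2,0)_6 → 3² + 2² + 0² = 9 + 4 + 0 = 13
13 = (2,1)_6 → 2² + 1² = 4 + 1 = 5
5 = (5)_6 → 5² = 25
25 = (4,1)_6 → 4² + 1² = 16 + 1 = 17
17 = (2,5)_6 → 2² + 5² = 4 + 25 = 29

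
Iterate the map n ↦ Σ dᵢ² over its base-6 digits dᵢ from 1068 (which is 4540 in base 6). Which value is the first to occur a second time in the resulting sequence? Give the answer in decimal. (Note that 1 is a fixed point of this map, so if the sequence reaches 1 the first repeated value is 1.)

17

1068 = (4,5,4,0)_6 → 4² + 5² + 4² + 0² = 57
57 = (1,3,3)_6 → 1² + 3² + 3² = 19
19 = (3,1)_6 → 3² + 1² = 10
10 = (1,4)_6 → 1² + 4² = 17
17 = (2,5)_6 → 2² + 5² = 29
29 = (4,5)_6 → 4² + 5² = 41
41 = (1,0,5)_6 → 1² + 0² + 5² = 26
26 = (4,2)_6 → 4² + 2² = 20
20 = (3,2)_6 → 3² + 2² = 13
13 = (2,1)_6 → 2² + 1² = 5
5 = (5)_6 → 5² = 25
25 = (4,1)_6 → 4² + 1² = 17  — 17 already appeared earlier.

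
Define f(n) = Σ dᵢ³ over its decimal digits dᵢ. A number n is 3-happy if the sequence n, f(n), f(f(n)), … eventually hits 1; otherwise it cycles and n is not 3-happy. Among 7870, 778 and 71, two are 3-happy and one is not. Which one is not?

7870: 7870 → 1198 → 1243 → 100 → 1  — reaches 1 (3-happy)
778: 778 → 1198 → 1243 → 100 → 1  — reaches 1 (3-happy)
71: 71 → 344 → 155 → 251 → 134 → 92 → 737 → 713 → 371 → 371  — repeats 371 (not 3-happy)

71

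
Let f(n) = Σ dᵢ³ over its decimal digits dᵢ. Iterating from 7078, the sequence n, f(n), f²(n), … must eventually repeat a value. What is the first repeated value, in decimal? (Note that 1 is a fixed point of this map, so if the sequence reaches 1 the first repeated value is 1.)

7078 → 7³ + 0³ + 7³ + 8³ = 1198
1198 → 1³ + 1³ + 9³ + 8³ = 1243
1243 → 1³ + 2³ + 4³ + 3³ = 100
100 → 1³ + 0³ + 0³ = 1  — reached the fixed point 1.
1 → 1, so 1 is the first repeated value.

1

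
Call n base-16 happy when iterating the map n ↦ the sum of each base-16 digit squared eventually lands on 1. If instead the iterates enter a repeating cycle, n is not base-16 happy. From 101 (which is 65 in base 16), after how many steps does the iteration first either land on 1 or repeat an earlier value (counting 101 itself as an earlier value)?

101 = (6,5)_16 → 61
61 = (3,13)_16 → 178
178 = (11,2)_16 → 125
125 = (7,13)_16 → 218
218 = (13,10)_16 → 269
269 = (1,0,13)_16 → 170
170 = (10,10)_16 → 200
200 = (12,8)_16 → 208
208 = (13,0)_16 → 169
169 = (10,9)_16 → 181
181 = (11,5)_16 → 146
146 = (9,2)_16 → 85
85 = (5,5)_16 → 50
50 = (3,2)_16 → 13
13 = (13)_16 → 169  — 169 repeats.
That took 15 steps.

15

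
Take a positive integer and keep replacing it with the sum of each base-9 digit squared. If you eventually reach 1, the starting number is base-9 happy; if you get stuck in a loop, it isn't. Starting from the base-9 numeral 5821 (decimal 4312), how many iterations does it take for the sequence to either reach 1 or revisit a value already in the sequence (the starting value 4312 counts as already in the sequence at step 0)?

6

4312 = (5,8,2,1)_9 → 5² + 8² + 2² + 1² = 25 + 64 + 4 + 1 = 94
94 = (1,1,4)_9 → 1² + 1² + 4² = 1 + 1 + 16 = 18
18 = (2,0)_9 → 2² + 0² = 4 + 0 = 4
4 = (4)_9 → 4² = 16
16 = (1,7)_9 → 1² + 7² = 1 + 49 = 50
50 = (5,5)_9 → 5² + 5² = 25 + 25 = 50  — 50 repeats.
That took 6 steps.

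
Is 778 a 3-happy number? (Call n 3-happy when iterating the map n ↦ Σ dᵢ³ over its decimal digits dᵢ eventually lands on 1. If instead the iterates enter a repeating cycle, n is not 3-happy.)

3-happy

778 → 7³ + 7³ + 8³ = 343 + 343 + 512 = 1198
1198 → 1³ + 1³ + 9³ + 8³ = 1 + 1 + 729 + 512 = 1243
1243 → 1³ + 2³ + 4³ + 3³ = 1 + 8 + 64 + 27 = 100
100 → 1³ + 0³ + 0³ = 1 + 0 + 0 = 1  — reached 1.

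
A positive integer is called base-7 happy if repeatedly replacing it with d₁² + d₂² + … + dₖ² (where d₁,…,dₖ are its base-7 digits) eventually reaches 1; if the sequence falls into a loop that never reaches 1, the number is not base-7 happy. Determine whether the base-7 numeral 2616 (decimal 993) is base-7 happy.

not base-7 happy

993 = (2,6,1,6)_7 → 77
77 = (1,4,0)_7 → 17
17 = (2,3)_7 → 13
13 = (1,6)_7 → 37
37 = (5,2)_7 → 29
29 = (4,1)_7 → 17  — 17 already seen; the sequence cycles without reaching 1.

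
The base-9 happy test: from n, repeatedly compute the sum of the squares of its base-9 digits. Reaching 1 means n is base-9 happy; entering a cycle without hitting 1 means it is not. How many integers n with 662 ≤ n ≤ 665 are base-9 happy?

1

662: 662 → 90 → 2 → 4 → 16 → 50 → 50  — not base-9 happy
663: 663 → 101 → 9 → 1  — base-9 happy
664: 664 → 114 → 46 → 26 → 68 → 74 → 68  — not base-9 happy
665: 665 → 129 → 35 → 73 → 65 → 53 → 89 → 65  — not base-9 happy
base-9 happy: 663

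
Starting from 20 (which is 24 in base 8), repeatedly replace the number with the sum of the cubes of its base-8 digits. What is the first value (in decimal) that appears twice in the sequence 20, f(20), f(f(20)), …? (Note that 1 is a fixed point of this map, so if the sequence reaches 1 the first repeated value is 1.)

20 = (2,4)_8 → 2³ + 4³ = 72
72 = (1,1,0)_8 → 1³ + 1³ + 0³ = 2
2 = (2)_8 → 2³ = 8
8 = (1,0)_8 → 1³ + 0³ = 1  — reached the fixed point 1.
1 → 1, so 1 is the first repeated value.

1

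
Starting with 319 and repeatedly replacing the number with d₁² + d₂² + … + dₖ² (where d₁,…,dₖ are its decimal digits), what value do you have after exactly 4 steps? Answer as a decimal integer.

100

319 → 3² + 1² + 9² = 91
91 → 9² + 1² = 82
82 → 8² + 2² = 68
68 → 6² + 8² = 100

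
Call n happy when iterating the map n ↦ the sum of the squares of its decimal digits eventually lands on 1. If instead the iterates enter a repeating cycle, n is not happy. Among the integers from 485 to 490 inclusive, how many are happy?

485: 485 → 105 → 26 → 40 → 16 → 37 → 58 → 89 → 145 → 42 → 20 → 4 → 16  (repeats 16)
486: 486 → 116 → 38 → 73 → 58 → 89 → 145 → 42 → 20 → 4 → 16 → 37 → 58  (repeats 58)
487: 487 → 129 → 86 → 100 → 1  (reaches 1)
488: 488 → 144 → 33 → 18 → 65 → 61 → 37 → 58 → 89 → 145 → 42 → 20 → 4 → 16 → 37  (repeats 37)
489: 489 → 161 → 38 → 73 → 58 → 89 → 145 → 42 → 20 → 4 → 16 → 37 → 58  (repeats 58)
490: 490 → 97 → 130 → 10 → 1  (reaches 1)
happy: 487, 490

2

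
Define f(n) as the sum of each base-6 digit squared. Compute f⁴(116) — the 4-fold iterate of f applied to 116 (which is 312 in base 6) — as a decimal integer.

25

116 = (3,1,2)_6 → 3² + 1² + 2² = 9 + 1 + 4 = 14
14 = (2,2)_6 → 2² + 2² = 4 + 4 = 8
8 = (1,2)_6 → 1² + 2² = 1 + 4 = 5
5 = (5)_6 → 5² = 25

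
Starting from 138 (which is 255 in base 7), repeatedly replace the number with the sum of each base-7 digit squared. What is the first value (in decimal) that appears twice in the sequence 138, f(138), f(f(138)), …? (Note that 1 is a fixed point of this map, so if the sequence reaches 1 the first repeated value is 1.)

10

138 = (2,5,5)_7 → 54
54 = (1,0,5)_7 → 26
26 = (3,5)_7 → 34
34 = (4,6)_7 → 52
52 = (1,0,3)_7 → 10
10 = (1,3)_7 → 10  — 10 already appeared earlier.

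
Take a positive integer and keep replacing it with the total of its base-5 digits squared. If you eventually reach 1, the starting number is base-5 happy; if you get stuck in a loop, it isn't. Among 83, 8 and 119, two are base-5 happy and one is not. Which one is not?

83: 83 → 19 → 25 → 1  — reaches 1 (base-5 happy)
8: 8 → 10 → 4 → 16 → 10  — repeats 10 (not base-5 happy)
119: 119 → 41 → 11 → 5 → 1  — reaches 1 (base-5 happy)

8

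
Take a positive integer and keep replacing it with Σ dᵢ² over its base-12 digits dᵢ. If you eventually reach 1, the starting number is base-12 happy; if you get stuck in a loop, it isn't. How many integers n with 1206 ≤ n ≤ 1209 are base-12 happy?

1

1206: 1206 → 116 → 145 → 2 → 4 → 16 → 17 → 26 → 8 → 64 → 41 → 34 → 104 → 128 → 164 → 66 → 61 → 26  (repeats 26)
1207: 1207 → 129 → 181 → 11 → 121 → 101 → 89 → 74 → 40 → 25 → 5 → 25  (repeats 25)
1208: 1208 → 144 → 1  (reaches 1)
1209: 1209 → 161 → 27 → 13 → 2 → 4 → 16 → 17 → 26 → 8 → 64 → 41 → 34 → 104 → 128 → 164 → 66 → 61 → 26  (repeats 26)
base-12 happy: 1208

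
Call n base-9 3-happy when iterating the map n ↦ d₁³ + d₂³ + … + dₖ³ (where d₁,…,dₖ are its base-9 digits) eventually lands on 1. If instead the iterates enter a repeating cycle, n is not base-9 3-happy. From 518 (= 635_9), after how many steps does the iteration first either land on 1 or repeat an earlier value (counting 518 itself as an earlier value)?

14

518 = (6,3,5)_9 → 6³ + 3³ + 5³ = 216 + 27 + 125 = 368
368 = (4,4,8)_9 → 4³ + 4³ + 8³ = 64 + 64 + 512 = 640
640 = (7,8,1)_9 → 7³ + 8³ + 1³ = 343 + 512 + 1 = 856
856 = (1,1,5,1)_9 → 1³ + 1³ + 5³ + 1³ = 1 + 1 + 125 + 1 = 128
128 = (1,5,2)_9 → 1³ + 5³ + 2³ = 1 + 125 + 8 = 134
134 = (1,5,8)_9 → 1³ + 5³ + 8³ = 1 + 125 + 512 = 638
638 = (7,7,8)_9 → 7³ + 7³ + 8³ = 343 + 343 + 512 = 1198
1198 = (1,5,7,1)_9 → 1³ + 5³ + 7³ + 1³ = 1 + 125 + 343 + 1 = 470
470 = (5,7,2)_9 → 5³ + 7³ + 2³ = 125 + 343 + 8 = 476
476 = (5,7,8)_9 → 5³ + 7³ + 8³ = 125 + 343 + 512 = 980
980 = (1,3,0,8)_9 → 1³ + 3³ + 0³ + 8³ = 1 + 27 + 0 + 512 = 540
540 = (6,6,0)_9 → 6³ + 6³ + 0³ = 216 + 216 + 0 = 432
432 = (5,3,0)_9 → 5³ + 3³ + 0³ = 125 + 27 + 0 = 152
152 = (1,7,8)_9 → 1³ + 7³ + 8³ = 1 + 343 + 512 = 856  — 856 repeats.
That took 14 steps.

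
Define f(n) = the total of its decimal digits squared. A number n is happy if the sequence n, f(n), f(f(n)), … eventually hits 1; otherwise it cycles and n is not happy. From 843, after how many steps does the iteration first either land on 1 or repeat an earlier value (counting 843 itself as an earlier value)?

9

843 → 89
89 → 145
145 → 42
42 → 20
20 → 4
4 → 16
16 → 37
37 → 58
58 → 89  — 89 repeats.
That took 9 steps.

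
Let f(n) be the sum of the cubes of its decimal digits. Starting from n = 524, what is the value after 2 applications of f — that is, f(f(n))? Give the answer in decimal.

1073

524 → 5³ + 2³ + 4³ = 197
197 → 1³ + 9³ + 7³ = 1073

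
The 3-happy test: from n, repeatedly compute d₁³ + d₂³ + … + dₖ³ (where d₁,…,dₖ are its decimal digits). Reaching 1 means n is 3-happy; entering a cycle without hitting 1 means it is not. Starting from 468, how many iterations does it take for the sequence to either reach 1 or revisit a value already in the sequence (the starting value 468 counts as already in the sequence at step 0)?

468 → 4³ + 6³ + 8³ = 64 + 216 + 512 = 792
792 → 7³ + 9³ + 2³ = 343 + 729 + 8 = 1080
1080 → 1³ + 0³ + 8³ + 0³ = 1 + 0 + 512 + 0 = 513
513 → 5³ + 1³ + 3³ = 125 + 1 + 27 = 153
153 → 1³ + 5³ + 3³ = 1 + 125 + 27 = 153  — 153 repeats.
That took 5 steps.

5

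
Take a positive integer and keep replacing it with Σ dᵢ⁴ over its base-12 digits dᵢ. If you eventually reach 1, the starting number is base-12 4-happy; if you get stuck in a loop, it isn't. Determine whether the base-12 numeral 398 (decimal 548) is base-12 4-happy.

not base-12 4-happy

548 = (3,9,8)_12 → 10738
10738 = (6,2,6,10)_12 → 12608
12608 = (7,3,6,8)_12 → 7874
7874 = (4,6,8,2)_12 → 5664
5664 = (3,3,4,0)_12 → 418
418 = (2,10,10)_12 → 20016
20016 = (11,7,0,0)_12 → 17042
17042 = (9,10,4,2)_12 → 16833
16833 = (9,8,10,9)_12 → 27218
27218 = (1,3,9,0,2)_12 → 6659
6659 = (3,10,2,11)_12 → 24738
24738 = (1,2,3,9,6)_12 → 7955
7955 = (4,7,2,11)_12 → 17314
17314 = (10,0,2,10)_12 → 20016  — 20016 already seen; the sequence cycles without reaching 1.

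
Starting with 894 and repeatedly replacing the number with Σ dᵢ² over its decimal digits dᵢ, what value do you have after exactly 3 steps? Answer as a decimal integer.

73

894 → 8² + 9² + 4² = 161
161 → 1² + 6² + 1² = 38
38 → 3² + 8² = 73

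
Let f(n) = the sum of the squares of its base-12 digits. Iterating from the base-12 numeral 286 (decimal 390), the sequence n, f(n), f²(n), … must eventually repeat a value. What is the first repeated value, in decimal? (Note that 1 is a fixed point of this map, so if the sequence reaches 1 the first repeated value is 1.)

104

390 = (2,8,6)_12 → 2² + 8² + 6² = 104
104 = (8,8)_12 → 8² + 8² = 128
128 = (10,8)_12 → 10² + 8² = 164
164 = (1,1,8)_12 → 1² + 1² + 8² = 66
66 = (5,6)_12 → 5² + 6² = 61
61 = (5,1)_12 → 5² + 1² = 26
26 = (2,2)_12 → 2² + 2² = 8
8 = (8)_12 → 8² = 64
64 = (5,4)_12 → 5² + 4² = 41
41 = (3,5)_12 → 3² + 5² = 34
34 = (2,10)_12 → 2² + 10² = 104  — 104 already appeared earlier.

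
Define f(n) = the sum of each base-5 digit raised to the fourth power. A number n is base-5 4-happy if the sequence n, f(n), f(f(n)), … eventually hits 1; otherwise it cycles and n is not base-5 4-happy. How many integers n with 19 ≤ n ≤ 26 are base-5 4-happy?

19: 19 → 337 → 129 → 257 → 33 → 83 → 163 → 99 → 593 → 499 → 849 → 595 → 593  — not base-5 4-happy
20: 20 → 256 → 18 → 162 → 34 → 258 → 98 → 418 → 244 → 594 → 674 → 514 → 528 → 338 → 194 → 354 → 528  — not base-5 4-happy
21: 21 → 257 → 33 → 83 → 163 → 99 → 593 → 499 → 849 → 595 → 593  — not base-5 4-happy
22: 22 → 272 → 288 → 114 → 528 → 338 → 194 → 354 → 528  — not base-5 4-happy
23: 23 → 337 → 129 → 257 → 33 → 83 → 163 → 99 → 593 → 499 → 849 → 595 → 593  — not base-5 4-happy
24: 24 → 512 → 288 → 114 → 528 → 338 → 194 → 354 → 528  — not base-5 4-happy
25: 25 → 1  — base-5 4-happy
26: 26 → 2 → 16 → 82 → 98 → 418 → 244 → 594 → 674 → 514 → 528 → 338 → 194 → 354 → 528  — not base-5 4-happy
base-5 4-happy: 25

1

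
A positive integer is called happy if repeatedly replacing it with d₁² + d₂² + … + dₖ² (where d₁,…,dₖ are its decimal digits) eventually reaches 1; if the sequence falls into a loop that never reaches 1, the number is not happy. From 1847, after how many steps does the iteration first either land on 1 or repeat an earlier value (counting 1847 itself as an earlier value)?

1847 → 1² + 8² + 4² + 7² = 1 + 64 + 16 + 49 = 130
130 → 1² + 3² + 0² = 1 + 9 + 0 = 10
10 → 1² + 0² = 1 + 0 = 1  — reached 1.
That took 3 steps.

3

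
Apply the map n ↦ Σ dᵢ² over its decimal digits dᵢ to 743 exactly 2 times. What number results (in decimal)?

65

743 → 7² + 4² + 3² = 49 + 16 + 9 = 74
74 → 7² + 4² = 49 + 16 = 65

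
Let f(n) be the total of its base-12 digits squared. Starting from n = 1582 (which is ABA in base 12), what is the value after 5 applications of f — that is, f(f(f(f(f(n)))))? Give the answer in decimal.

1582 = (10,11,10)_12 → 321
321 = (2,2,9)_12 → 89
89 = (7,5)_12 → 74
74 = (6,2)_12 → 40
40 = (3,4)_12 → 25

25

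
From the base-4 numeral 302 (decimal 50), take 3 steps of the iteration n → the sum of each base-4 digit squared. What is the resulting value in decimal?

8

50 = (3,0,2)_4 → 3² + 0² + 2² = 9 + 0 + 4 = 13
13 = (3,1)_4 → 3² + 1² = 9 + 1 = 10
10 = (2,2)_4 → 2² + 2² = 4 + 4 = 8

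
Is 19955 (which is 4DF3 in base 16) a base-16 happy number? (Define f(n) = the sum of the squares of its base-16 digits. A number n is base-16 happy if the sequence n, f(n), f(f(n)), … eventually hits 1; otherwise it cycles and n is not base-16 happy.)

19955 = (4,13,15,3)_16 → 419
419 = (1,10,3)_16 → 110
110 = (6,14)_16 → 232
232 = (14,8)_16 → 260
260 = (1,0,4)_16 → 17
17 = (1,1)_16 → 2
2 = (2)_16 → 4
4 = (4)_16 → 16
16 = (1,0)_16 → 1  — reached 1.

base-16 happy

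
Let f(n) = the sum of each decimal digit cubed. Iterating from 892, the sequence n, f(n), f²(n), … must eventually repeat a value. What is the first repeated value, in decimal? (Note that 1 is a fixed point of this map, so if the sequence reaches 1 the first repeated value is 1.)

892 → 8³ + 9³ + 2³ = 512 + 729 + 8 = 1249
1249 → 1³ + 2³ + 4³ + 9³ = 1 + 8 + 64 + 729 = 802
802 → 8³ + 0³ + 2³ = 512 + 0 + 8 = 520
520 → 5³ + 2³ + 0³ = 125 + 8 + 0 = 133
133 → 1³ + 3³ + 3³ = 1 + 27 + 27 = 55
55 → 5³ + 5³ = 125 + 125 = 250
250 → 2³ + 5³ + 0³ = 8 + 125 + 0 = 133  — 133 already appeared earlier.

133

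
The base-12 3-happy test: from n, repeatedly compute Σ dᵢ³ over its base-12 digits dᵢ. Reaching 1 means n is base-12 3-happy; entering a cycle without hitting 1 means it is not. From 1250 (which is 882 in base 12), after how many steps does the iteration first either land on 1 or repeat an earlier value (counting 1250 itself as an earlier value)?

1250 = (8,8,2)_12 → 8³ + 8³ + 2³ = 1032
1032 = (7,2,0)_12 → 7³ + 2³ + 0³ = 351
351 = (2,5,3)_12 → 2³ + 5³ + 3³ = 160
160 = (1,1,4)_12 → 1³ + 1³ + 4³ = 66
66 = (5,6)_12 → 5³ + 6³ = 341
341 = (2,4,5)_12 → 2³ + 4³ + 5³ = 197
197 = (1,4,5)_12 → 1³ + 4³ + 5³ = 190
190 = (1,3,10)_12 → 1³ + 3³ + 10³ = 1028
1028 = (7,1,8)_12 → 7³ + 1³ + 8³ = 856
856 = (5,11,4)_12 → 5³ + 11³ + 4³ = 1520
1520 = (10,6,8)_12 → 10³ + 6³ + 8³ = 1728
1728 = (1,0,0,0)_12 → 1³ + 0³ + 0³ + 0³ = 1  — reached 1.
That took 12 steps.

12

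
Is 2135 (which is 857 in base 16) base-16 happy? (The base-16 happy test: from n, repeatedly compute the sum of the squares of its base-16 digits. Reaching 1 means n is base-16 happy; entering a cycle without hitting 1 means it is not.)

2135 = (8,5,7)_16 → 138
138 = (8,10)_16 → 164
164 = (10,4)_16 → 116
116 = (7,4)_16 → 65
65 = (4,1)_16 → 17
17 = (1,1)_16 → 2
2 = (2)_16 → 4
4 = (4)_16 → 16
16 = (1,0)_16 → 1  — reached 1.

base-16 happy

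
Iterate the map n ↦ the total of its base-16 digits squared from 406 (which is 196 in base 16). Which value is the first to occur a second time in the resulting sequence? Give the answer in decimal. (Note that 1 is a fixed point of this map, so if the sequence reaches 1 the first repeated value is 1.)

406 = (1,9,6)_16 → 1² + 9² + 6² = 1 + 81 + 36 = 118
118 = (7,6)_16 → 7² + 6² = 49 + 36 = 85
85 = (5,5)_16 → 5² + 5² = 25 + 25 = 50
50 = (3,2)_16 → 3² + 2² = 9 + 4 = 13
13 = (13)_16 → 13² = 169
169 = (10,9)_16 → 10² + 9² = 100 + 81 = 181
181 = (11,5)_16 → 11² + 5² = 121 + 25 = 146
146 = (9,2)_16 → 9² + 2² = 81 + 4 = 85  — 85 already appeared earlier.

85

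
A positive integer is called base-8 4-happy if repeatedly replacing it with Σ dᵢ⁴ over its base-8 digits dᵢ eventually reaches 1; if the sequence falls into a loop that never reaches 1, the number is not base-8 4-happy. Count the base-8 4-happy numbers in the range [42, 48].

42: 42 → 641 → 18 → 32 → 256 → 256  — not base-8 4-happy
43: 43 → 706 → 98 → 273 → 273  — not base-8 4-happy
44: 44 → 881 → 1923 → 1458 → 2624 → 626 → 1314 → 544 → 257 → 257  — not base-8 4-happy
45: 45 → 1250 → 369 → 1922 → 1393 → 1938 → 1409 → 1313 → 529 → 18 → 32 → 256 → 256  — not base-8 4-happy
46: 46 → 1921 → 1378 → 913 → 1314 → 544 → 257 → 257  — not base-8 4-happy
47: 47 → 3026 → 3058 → 4338 → 1394 → 1953 → 1634 → 354 → 897 → 1298 → 304 → 1552 → 97 → 258 → 272 → 272  — not base-8 4-happy
48: 48 → 1296 → 288 → 512 → 1  — base-8 4-happy
base-8 4-happy: 48

1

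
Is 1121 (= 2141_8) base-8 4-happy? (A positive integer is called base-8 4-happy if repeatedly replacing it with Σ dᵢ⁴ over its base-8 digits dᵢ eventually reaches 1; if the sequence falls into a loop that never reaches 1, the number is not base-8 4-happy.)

1121 = (2,1,4,1)_8 → 2⁴ + 1⁴ + 4⁴ + 1⁴ = 16 + 1 + 256 + 1 = 274
274 = (4,2,2)_8 → 4⁴ + 2⁴ + 2⁴ = 256 + 16 + 16 = 288
288 = (4,4,0)_8 → 4⁴ + 4⁴ + 0⁴ = 256 + 256 + 0 = 512
512 = (1,0,0,0)_8 → 1⁴ + 0⁴ + 0⁴ + 0⁴ = 1 + 0 + 0 + 0 = 1  — reached 1.

base-8 4-happy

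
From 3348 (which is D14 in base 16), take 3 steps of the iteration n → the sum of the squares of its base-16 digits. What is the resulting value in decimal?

3348 = (13,1,4)_16 → 13² + 1² + 4² = 186
186 = (11,10)_16 → 11² + 10² = 221
221 = (13,13)_16 → 13² + 13² = 338

338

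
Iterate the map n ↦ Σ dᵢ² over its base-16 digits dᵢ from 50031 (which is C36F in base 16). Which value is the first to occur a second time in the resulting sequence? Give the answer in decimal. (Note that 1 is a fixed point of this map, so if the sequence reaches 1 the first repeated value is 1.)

1

50031 = (12,3,6,15)_16 → 12² + 3² + 6² + 15² = 144 + 9 + 36 + 225 = 414
414 = (1,9,14)_16 → 1² + 9² + 14² = 1 + 81 + 196 = 278
278 = (1,1,6)_16 → 1² + 1² + 6² = 1 + 1 + 36 = 38
38 = (2,6)_16 → 2² + 6² = 4 + 36 = 40
40 = (2,8)_16 → 2² + 8² = 4 + 64 = 68
68 = (4,4)_16 → 4² + 4² = 16 + 16 = 32
32 = (2,0)_16 → 2² + 0² = 4 + 0 = 4
4 = (4)_16 → 4² = 16
16 = (1,0)_16 → 1² + 0² = 1 + 0 = 1  — reached the fixed point 1.
1 → 1, so 1 is the first repeated value.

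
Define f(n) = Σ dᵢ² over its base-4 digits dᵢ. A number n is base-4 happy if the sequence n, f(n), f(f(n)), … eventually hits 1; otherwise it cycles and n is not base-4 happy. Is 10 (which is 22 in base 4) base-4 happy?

10 = (2,2)_4 → 2² + 2² = 8
8 = (2,0)_4 → 2² + 0² = 4
4 = (1,0)_4 → 1² + 0² = 1  — reached 1.

base-4 happy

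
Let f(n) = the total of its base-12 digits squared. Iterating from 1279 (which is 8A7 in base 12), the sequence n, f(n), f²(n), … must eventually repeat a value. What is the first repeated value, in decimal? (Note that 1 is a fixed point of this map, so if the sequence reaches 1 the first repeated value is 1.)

125

1279 = (8,10,7)_12 → 8² + 10² + 7² = 64 + 100 + 49 = 213
213 = (1,5,9)_12 → 1² + 5² + 9² = 1 + 25 + 81 = 107
107 = (8,11)_12 → 8² + 11² = 64 + 121 = 185
185 = (1,3,5)_12 → 1² + 3² + 5² = 1 + 9 + 25 = 35
35 = (2,11)_12 → 2² + 11² = 4 + 121 = 125
125 = (10,5)_12 → 10² + 5² = 100 + 25 = 125  — 125 already appeared earlier.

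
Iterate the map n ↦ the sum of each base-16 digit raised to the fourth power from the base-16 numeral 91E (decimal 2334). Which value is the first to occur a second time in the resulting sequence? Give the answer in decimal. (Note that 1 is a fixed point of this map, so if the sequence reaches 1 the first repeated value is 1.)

2334 = (9,1,14)_16 → 9⁴ + 1⁴ + 14⁴ = 6561 + 1 + 38416 = 44978
44978 = (10,15,11,2)_16 → 10⁴ + 15⁴ + 11⁴ + 2⁴ = 10000 + 50625 + 14641 + 16 = 75282
75282 = (1,2,6,1,2)_16 → 1⁴ + 2⁴ + 6⁴ + 1⁴ + 2⁴ = 1 + 16 + 1296 + 1 + 16 = 1330
1330 = (5,3,2)_16 → 5⁴ + 3⁴ + 2⁴ = 625 + 81 + 16 = 722
722 = (2,13,2)_16 → 2⁴ + 13⁴ + 2⁴ = 16 + 28561 + 16 = 28593
28593 = (6,15,11,1)_16 → 6⁴ + 15⁴ + 11⁴ + 1⁴ = 1296 + 50625 + 14641 + 1 = 66563
66563 = (1,0,4,0,3)_16 → 1⁴ + 0⁴ + 4⁴ + 0⁴ + 3⁴ = 1 + 0 + 256 + 0 + 81 = 338
338 = (1,5,2)_16 → 1⁴ + 5⁴ + 2⁴ = 1 + 625 + 16 = 642
642 = (2,8,2)_16 → 2⁴ + 8⁴ + 2⁴ = 16 + 4096 + 16 = 4128
4128 = (1,0,2,0)_16 → 1⁴ + 0⁴ + 2⁴ + 0⁴ = 1 + 0 + 16 + 0 = 17
17 = (1,1)_16 → 1⁴ + 1⁴ = 1 + 1 = 2
2 = (2)_16 → 2⁴ = 16
16 = (1,0)_16 → 1⁴ + 0⁴ = 1 + 0 = 1  — reached the fixed point 1.
1 → 1, so 1 is the first repeated value.

1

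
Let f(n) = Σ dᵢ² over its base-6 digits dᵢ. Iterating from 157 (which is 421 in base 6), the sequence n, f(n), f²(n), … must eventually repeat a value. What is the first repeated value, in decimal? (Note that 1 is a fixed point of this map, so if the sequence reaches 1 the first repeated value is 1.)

17

157 = (4,2,1)_6 → 4² + 2² + 1² = 21
21 = (3,3)_6 → 3² + 3² = 18
18 = (3,0)_6 → 3² + 0² = 9
9 = (1,3)_6 → 1² + 3² = 10
10 = (1,4)_6 → 1² + 4² = 17
17 = (2,5)_6 → 2² + 5² = 29
29 = (4,5)_6 → 4² + 5² = 41
41 = (1,0,5)_6 → 1² + 0² + 5² = 26
26 = (4,2)_6 → 4² + 2² = 20
20 = (3,2)_6 → 3² + 2² = 13
13 = (2,1)_6 → 2² + 1² = 5
5 = (5)_6 → 5² = 25
25 = (4,1)_6 → 4² + 1² = 17  — 17 already appeared earlier.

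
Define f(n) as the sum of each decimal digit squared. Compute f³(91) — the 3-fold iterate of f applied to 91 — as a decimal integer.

100

91 → 9² + 1² = 81 + 1 = 82
82 → 8² + 2² = 64 + 4 = 68
68 → 6² + 8² = 36 + 64 = 100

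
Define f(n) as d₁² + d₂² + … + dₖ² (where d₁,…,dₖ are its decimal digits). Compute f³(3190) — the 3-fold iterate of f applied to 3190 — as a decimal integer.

68

3190 → 3² + 1² + 9² + 0² = 91
91 → 9² + 1² = 82
82 → 8² + 2² = 68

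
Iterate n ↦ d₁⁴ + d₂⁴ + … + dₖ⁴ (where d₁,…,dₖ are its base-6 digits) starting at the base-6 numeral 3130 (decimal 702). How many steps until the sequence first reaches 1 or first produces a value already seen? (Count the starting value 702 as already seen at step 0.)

11

702 = (3,1,3,0)_6 → 3⁴ + 1⁴ + 3⁴ + 0⁴ = 163
163 = (4,3,1)_6 → 4⁴ + 3⁴ + 1⁴ = 338
338 = (1,3,2,2)_6 → 1⁴ + 3⁴ + 2⁴ + 2⁴ = 114
114 = (3,1,0)_6 → 3⁴ + 1⁴ + 0⁴ = 82
82 = (2,1,4)_6 → 2⁴ + 1⁴ + 4⁴ = 273
273 = (1,1,3,3)_6 → 1⁴ + 1⁴ + 3⁴ + 3⁴ = 164
164 = (4,3,2)_6 → 4⁴ + 3⁴ + 2⁴ = 353
353 = (1,3,4,5)_6 → 1⁴ + 3⁴ + 4⁴ + 5⁴ = 963
963 = (4,2,4,3)_6 → 4⁴ + 2⁴ + 4⁴ + 3⁴ = 609
609 = (2,4,5,3)_6 → 2⁴ + 4⁴ + 5⁴ + 3⁴ = 978
978 = (4,3,1,0)_6 → 4⁴ + 3⁴ + 1⁴ + 0⁴ = 338  — 338 repeats.
That took 11 steps.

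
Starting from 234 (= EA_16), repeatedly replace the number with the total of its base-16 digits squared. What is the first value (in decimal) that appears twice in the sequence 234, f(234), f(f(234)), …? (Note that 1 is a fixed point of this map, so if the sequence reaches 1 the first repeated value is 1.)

234 = (14,10)_16 → 296
296 = (1,2,8)_16 → 69
69 = (4,5)_16 → 41
41 = (2,9)_16 → 85
85 = (5,5)_16 → 50
50 = (3,2)_16 → 13
13 = (13)_16 → 169
169 = (10,9)_16 → 181
181 = (11,5)_16 → 146
146 = (9,2)_16 → 85  — 85 already appeared earlier.

85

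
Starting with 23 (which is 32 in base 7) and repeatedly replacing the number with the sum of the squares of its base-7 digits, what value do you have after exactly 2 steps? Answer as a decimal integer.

23 = (3,2)_7 → 3² + 2² = 9 + 4 = 13
13 = (1,6)_7 → 1² + 6² = 1 + 36 = 37

37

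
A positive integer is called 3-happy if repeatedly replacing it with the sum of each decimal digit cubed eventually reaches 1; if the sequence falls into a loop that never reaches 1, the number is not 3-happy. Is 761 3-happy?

761 → 560
560 → 341
341 → 92
92 → 737
737 → 713
713 → 371
371 → 371  — 371 already seen; the sequence cycles without reaching 1.

not 3-happy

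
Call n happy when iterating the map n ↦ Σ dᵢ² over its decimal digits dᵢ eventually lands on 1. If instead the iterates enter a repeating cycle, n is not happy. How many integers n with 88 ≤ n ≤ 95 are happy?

88: 88 → 128 → 69 → 117 → 51 → 26 → 40 → 16 → 37 → 58 → 89 → 145 → 42 → 20 → 4 → 16  — not happy
89: 89 → 145 → 42 → 20 → 4 → 16 → 37 → 58 → 89  — not happy
90: 90 → 81 → 65 → 61 → 37 → 58 → 89 → 145 → 42 → 20 → 4 → 16 → 37  — not happy
91: 91 → 82 → 68 → 100 → 1  — happy
92: 92 → 85 → 89 → 145 → 42 → 20 → 4 → 16 → 37 → 58 → 89  — not happy
93: 93 → 90 → 81 → 65 → 61 → 37 → 58 → 89 → 145 → 42 → 20 → 4 → 16 → 37  — not happy
94: 94 → 97 → 130 → 10 → 1  — happy
95: 95 → 106 → 37 → 58 → 89 → 145 → 42 → 20 → 4 → 16 → 37  — not happy
happy: 91, 94

2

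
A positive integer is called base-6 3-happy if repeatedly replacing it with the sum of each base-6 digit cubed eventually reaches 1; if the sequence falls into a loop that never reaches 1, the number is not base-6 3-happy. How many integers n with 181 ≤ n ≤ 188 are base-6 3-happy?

3

181: 181 → 126 → 54 → 28 → 128 → 62 → 73 → 9 → 28  — not base-6 3-happy
182: 182 → 133 → 92 → 43 → 3 → 27 → 91 → 36 → 1  — base-6 3-happy
183: 183 → 152 → 73 → 9 → 28 → 128 → 62 → 73  — not base-6 3-happy
184: 184 → 189 → 153 → 92 → 43 → 3 → 27 → 91 → 36 → 1  — base-6 3-happy
185: 185 → 250 → 190 → 190  — not base-6 3-happy
186: 186 → 126 → 54 → 28 → 128 → 62 → 73 → 9 → 28  — not base-6 3-happy
187: 187 → 127 → 55 → 29 → 189 → 153 → 92 → 43 → 3 → 27 → 91 → 36 → 1  — base-6 3-happy
188: 188 → 134 → 99 → 99  — not base-6 3-happy
base-6 3-happy: 182, 184, 187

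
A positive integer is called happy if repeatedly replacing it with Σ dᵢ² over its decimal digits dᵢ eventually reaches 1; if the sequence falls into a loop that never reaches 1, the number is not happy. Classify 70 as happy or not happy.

70 → 49
49 → 97
97 → 130
130 → 10
10 → 1  — reached 1.

happy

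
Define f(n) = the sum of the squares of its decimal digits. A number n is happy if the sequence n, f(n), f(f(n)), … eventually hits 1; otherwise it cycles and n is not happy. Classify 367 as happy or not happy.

367 → 3² + 6² + 7² = 9 + 36 + 49 = 94
94 → 9² + 4² = 81 + 16 = 97
97 → 9² + 7² = 81 + 49 = 130
130 → 1² + 3² + 0² = 1 + 9 + 0 = 10
10 → 1² + 0² = 1 + 0 = 1  — reached 1.

happy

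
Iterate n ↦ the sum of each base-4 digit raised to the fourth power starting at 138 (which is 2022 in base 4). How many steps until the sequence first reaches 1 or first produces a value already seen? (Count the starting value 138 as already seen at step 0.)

138 = (2,0,2,2)_4 → 2⁴ + 0⁴ + 2⁴ + 2⁴ = 16 + 0 + 16 + 16 = 48
48 = (3,0,0)_4 → 3⁴ + 0⁴ + 0⁴ = 81 + 0 + 0 = 81
81 = (1,1,0,1)_4 → 1⁴ + 1⁴ + 0⁴ + 1⁴ = 1 + 1 + 0 + 1 = 3
3 = (3)_4 → 3⁴ = 81  — 81 repeats.
That took 4 steps.

4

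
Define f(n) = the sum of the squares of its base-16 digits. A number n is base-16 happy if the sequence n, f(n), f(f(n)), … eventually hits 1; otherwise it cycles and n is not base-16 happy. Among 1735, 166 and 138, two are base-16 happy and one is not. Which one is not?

1735

1735: 1735 → 229 → 221 → 338 → 30 → 197 → 169 → 181 → 146 → 85 → 50 → 13 → 169  — repeats 169 (not base-16 happy)
166: 166 → 136 → 128 → 64 → 16 → 1  — reaches 1 (base-16 happy)
138: 138 → 164 → 116 → 65 → 17 → 2 → 4 → 16 → 1  — reaches 1 (base-16 happy)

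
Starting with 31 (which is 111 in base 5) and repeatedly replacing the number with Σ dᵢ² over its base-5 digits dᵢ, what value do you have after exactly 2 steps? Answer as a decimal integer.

9

31 = (1,1,1)_5 → 1² + 1² + 1² = 1 + 1 + 1 = 3
3 = (3)_5 → 3² = 9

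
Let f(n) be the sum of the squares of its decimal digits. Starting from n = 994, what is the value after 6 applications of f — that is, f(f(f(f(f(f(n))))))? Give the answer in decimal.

994 → 9² + 9² + 4² = 178
178 → 1² + 7² + 8² = 114
114 → 1² + 1² + 4² = 18
18 → 1² + 8² = 65
65 → 6² + 5² = 61
61 → 6² + 1² = 37

37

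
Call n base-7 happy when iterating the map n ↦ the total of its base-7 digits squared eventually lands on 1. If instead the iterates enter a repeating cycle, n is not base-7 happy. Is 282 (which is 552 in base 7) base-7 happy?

282 = (5,5,2)_7 → 5² + 5² + 2² = 25 + 25 + 4 = 54
54 = (1,0,5)_7 → 1² + 0² + 5² = 1 + 0 + 25 = 26
26 = (3,5)_7 → 3² + 5² = 9 + 25 = 34
34 = (4,6)_7 → 4² + 6² = 16 + 36 = 52
52 = (1,0,3)_7 → 1² + 0² + 3² = 1 + 0 + 9 = 10
10 = (1,3)_7 → 1² + 3² = 1 + 9 = 10  — 10 already seen; the sequence cycles without reaching 1.

not base-7 happy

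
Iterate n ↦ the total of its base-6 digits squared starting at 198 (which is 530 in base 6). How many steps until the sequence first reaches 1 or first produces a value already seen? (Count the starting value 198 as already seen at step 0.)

198 = (5,3,0)_6 → 5² + 3² + 0² = 25 + 9 + 0 = 34
34 = (5,4)_6 → 5² + 4² = 25 + 16 = 41
41 = (1,0,5)_6 → 1² + 0² + 5² = 1 + 0 + 25 = 26
26 = (4,2)_6 → 4² + 2² = 16 + 4 = 20
20 = (3,2)_6 → 3² + 2² = 9 + 4 = 13
13 = (2,1)_6 → 2² + 1² = 4 + 1 = 5
5 = (5)_6 → 5² = 25
25 = (4,1)_6 → 4² + 1² = 16 + 1 = 17
17 = (2,5)_6 → 2² + 5² = 4 + 25 = 29
29 = (4,5)_6 → 4² + 5² = 16 + 25 = 41  — 41 repeats.
That took 10 steps.

10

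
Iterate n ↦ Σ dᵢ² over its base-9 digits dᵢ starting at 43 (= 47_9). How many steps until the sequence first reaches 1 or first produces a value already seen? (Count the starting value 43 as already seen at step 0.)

43 = (4,7)_9 → 65
65 = (7,2)_9 → 53
53 = (5,8)_9 → 89
89 = (1,0,8)_9 → 65  — 65 repeats.
That took 4 steps.

4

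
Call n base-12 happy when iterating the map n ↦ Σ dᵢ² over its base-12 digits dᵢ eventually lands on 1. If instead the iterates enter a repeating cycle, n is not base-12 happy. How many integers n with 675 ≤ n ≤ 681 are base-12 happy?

675: 675 → 89 → 74 → 40 → 25 → 5 → 25  (repeats 25)
676: 676 → 96 → 64 → 41 → 34 → 104 → 128 → 164 → 66 → 61 → 26 → 8 → 64  (repeats 64)
677: 677 → 105 → 145 → 2 → 4 → 16 → 17 → 26 → 8 → 64 → 41 → 34 → 104 → 128 → 164 → 66 → 61 → 26  (repeats 26)
678: 678 → 116 → 145 → 2 → 4 → 16 → 17 → 26 → 8 → 64 → 41 → 34 → 104 → 128 → 164 → 66 → 61 → 26  (repeats 26)
679: 679 → 129 → 181 → 11 → 121 → 101 → 89 → 74 → 40 → 25 → 5 → 25  (repeats 25)
680: 680 → 144 → 1  (reaches 1)
681: 681 → 161 → 27 → 13 → 2 → 4 → 16 → 17 → 26 → 8 → 64 → 41 → 34 → 104 → 128 → 164 → 66 → 61 → 26  (repeats 26)
base-12 happy: 680

1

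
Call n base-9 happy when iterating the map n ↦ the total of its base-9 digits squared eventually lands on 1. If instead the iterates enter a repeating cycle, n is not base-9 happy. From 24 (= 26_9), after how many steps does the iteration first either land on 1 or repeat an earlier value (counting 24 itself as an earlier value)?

8

24 = (2,6)_9 → 2² + 6² = 4 + 36 = 40
40 = (4,4)_9 → 4² + 4² = 16 + 16 = 32
32 = (3,5)_9 → 3² + 5² = 9 + 25 = 34
34 = (3,7)_9 → 3² + 7² = 9 + 49 = 58
58 = (6,4)_9 → 6² + 4² = 36 + 16 = 52
52 = (5,7)_9 → 5² + 7² = 25 + 49 = 74
74 = (8,2)_9 → 8² + 2² = 64 + 4 = 68
68 = (7,5)_9 → 7² + 5² = 49 + 25 = 74  — 74 repeats.
That took 8 steps.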